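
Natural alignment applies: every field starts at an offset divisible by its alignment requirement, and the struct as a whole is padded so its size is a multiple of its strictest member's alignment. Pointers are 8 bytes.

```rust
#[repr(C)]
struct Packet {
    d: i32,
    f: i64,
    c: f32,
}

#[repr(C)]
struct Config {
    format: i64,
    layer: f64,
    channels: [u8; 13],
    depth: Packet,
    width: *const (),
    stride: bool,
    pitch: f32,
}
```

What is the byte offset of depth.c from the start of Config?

48

Packet: 0..4  d  (4B, 4-aligned); 4..8  -- padding (4B); 8..16  f  (8B, 8-aligned); 16..20  c  (4B, 4-aligned); 20..24  -- tail padding (4B); sizeof = 24, alignof = 8
0..8  format  (8B, 8-aligned)
8..16  layer  (8B, 8-aligned)
16..29  channels  (13B, 1-aligned)
29..32  -- padding (3B)
32..56  depth  (24B, 8-aligned)
within Packet: c at 16
32 + 16 = 48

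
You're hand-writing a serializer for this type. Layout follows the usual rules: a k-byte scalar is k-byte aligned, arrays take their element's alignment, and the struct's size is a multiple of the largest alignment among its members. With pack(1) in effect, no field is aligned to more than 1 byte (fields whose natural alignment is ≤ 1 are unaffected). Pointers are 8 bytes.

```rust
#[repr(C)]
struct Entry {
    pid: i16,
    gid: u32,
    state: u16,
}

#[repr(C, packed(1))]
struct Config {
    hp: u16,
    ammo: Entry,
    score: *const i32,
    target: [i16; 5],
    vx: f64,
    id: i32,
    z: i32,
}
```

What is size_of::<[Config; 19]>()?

912

Entry: 0..2  pid  (2B, 2-aligned); 2..4  -- padding (2B); 4..8  gid  (4B, 4-aligned); 8..10  state  (2B, 2-aligned); 10..12  -- tail padding (2B); sizeof = 12, alignof = 4
0..2  hp  (2B, 1-aligned)
2..14  ammo  (12B, 1-aligned)
14..22  score  (8B, 1-aligned)
22..32  target  (10B, 1-aligned)
32..40  vx  (8B, 1-aligned)
40..44  id  (4B, 1-aligned)
44..48  z  (4B, 1-aligned)
sizeof = 48, alignof = 1
array of 19: 19 × 48 = 912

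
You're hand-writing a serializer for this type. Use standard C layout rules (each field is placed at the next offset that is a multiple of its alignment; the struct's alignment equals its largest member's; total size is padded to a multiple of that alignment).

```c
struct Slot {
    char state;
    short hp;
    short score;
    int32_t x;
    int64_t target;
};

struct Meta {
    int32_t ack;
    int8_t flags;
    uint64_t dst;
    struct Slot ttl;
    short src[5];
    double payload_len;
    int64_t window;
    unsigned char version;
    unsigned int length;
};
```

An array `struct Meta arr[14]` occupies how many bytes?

Slot: 0..1  state  (1B, 1-aligned); 1..2  -- padding (1B); 2..4  hp  (2B, 2-aligned); 4..6  score  (2B, 2-aligned); 6..8  -- padding (2B); 8..12  x  (4B, 4-aligned); 12..16  -- padding (4B); 16..24  target  (8B, 8-aligned); sizeof = 24, alignof = 8
0..4  ack  (4B, 4-aligned)
4..5  flags  (1B, 1-aligned)
5..8  -- padding (3B)
8..16  dst  (8B, 8-aligned)
16..40  ttl  (24B, 8-aligned)
40..50  src  (10B, 2-aligned)
50..56  -- padding (6B)
56..64  payload_len  (8B, 8-aligned)
64..72  window  (8B, 8-aligned)
72..73  version  (1B, 1-aligned)
73..76  -- padding (3B)
76..80  length  (4B, 4-aligned)
sizeof = 80, alignof = 8
array of 14: 14 × 80 = 1120

1120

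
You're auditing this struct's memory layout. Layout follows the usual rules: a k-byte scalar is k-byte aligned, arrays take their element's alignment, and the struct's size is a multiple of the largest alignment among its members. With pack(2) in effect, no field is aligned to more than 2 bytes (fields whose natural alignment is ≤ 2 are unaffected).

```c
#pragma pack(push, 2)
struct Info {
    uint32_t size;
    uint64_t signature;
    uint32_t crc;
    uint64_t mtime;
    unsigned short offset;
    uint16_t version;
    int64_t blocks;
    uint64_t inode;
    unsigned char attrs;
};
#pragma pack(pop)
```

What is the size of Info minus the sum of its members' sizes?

1

0..4  size  (4B, 2-aligned)
4..12  signature  (8B, 2-aligned)
12..16  crc  (4B, 2-aligned)
16..24  mtime  (8B, 2-aligned)
24..26  offset  (2B, 2-aligned)
26..28  version  (2B, 2-aligned)
28..36  blocks  (8B, 2-aligned)
36..44  inode  (8B, 2-aligned)
44..45  attrs  (1B, 1-aligned)
45..46  -- tail padding (1B)
sizeof = 46, alignof = 2
data bytes 45, size 46 → padding 1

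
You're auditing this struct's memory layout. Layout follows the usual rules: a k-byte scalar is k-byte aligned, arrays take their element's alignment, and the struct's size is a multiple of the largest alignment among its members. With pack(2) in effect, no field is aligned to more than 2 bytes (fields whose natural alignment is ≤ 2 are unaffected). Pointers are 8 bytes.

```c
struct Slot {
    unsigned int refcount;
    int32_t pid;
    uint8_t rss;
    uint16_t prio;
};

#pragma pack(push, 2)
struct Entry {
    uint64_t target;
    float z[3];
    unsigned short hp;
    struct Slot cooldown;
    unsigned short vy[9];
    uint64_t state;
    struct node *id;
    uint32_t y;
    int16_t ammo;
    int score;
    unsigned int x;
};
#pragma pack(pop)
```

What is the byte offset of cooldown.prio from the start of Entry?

Slot: @0: refcount [4B, align 4] → 4; @4: pid [4B, align 4] → 8; @8: rss [1B, align 1] → 9; +1 pad (align 2); @10: prio [2B, align 2] → 12; size 12, align 4
@0: target [8B, align 2] → 8
@8: z [12B, align 2] → 20
@20: hp [2B, align 2] → 22
@22: cooldown [12B, align 2] → 34
within Slot: prio at 10
22 + 10 = 32

32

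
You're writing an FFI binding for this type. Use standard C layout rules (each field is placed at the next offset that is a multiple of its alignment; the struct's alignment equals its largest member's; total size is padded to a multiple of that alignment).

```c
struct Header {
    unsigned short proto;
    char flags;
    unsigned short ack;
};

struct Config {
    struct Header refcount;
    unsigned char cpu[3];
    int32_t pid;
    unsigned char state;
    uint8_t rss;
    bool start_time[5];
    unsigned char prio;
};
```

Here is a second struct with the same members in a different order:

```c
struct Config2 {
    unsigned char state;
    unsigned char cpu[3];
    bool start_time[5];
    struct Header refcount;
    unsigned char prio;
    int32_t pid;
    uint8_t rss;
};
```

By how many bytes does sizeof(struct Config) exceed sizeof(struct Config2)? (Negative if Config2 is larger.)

Header: proto at 0 (size 2, align 2) → ends 2; flags at 2 (size 1, align 1) → ends 3; pad 1 to align 2 for ack; ack at 4 (size 2, align 2) → ends 6; total 6 bytes, alignment 2
refcount at 0 (size 6, align 2) → ends 6
cpu at 6 (size 3, align 1) → ends 9
pad 3 to align 4 for pid
pid at 12 (size 4, align 4) → ends 16
state at 16 (size 1, align 1) → ends 17
rss at 17 (size 1, align 1) → ends 18
start_time at 18 (size 5, align 1) → ends 23
prio at 23 (size 1, align 1) → ends 24
total 24 bytes, alignment 4
— Config2 —
state at 0 (size 1, align 1) → ends 1
cpu at 1 (size 3, align 1) → ends 4
start_time at 4 (size 5, align 1) → ends 9
pad 1 to align 2 for refcount
refcount at 10 (size 6, align 2) → ends 16
prio at 16 (size 1, align 1) → ends 17
pad 3 to align 4 for pid
pid at 20 (size 4, align 4) → ends 24
rss at 24 (size 1, align 1) → ends 25
tail pad 3 to reach multiple of 4
total 28 bytes, alignment 4
24 − 28 = -4

-4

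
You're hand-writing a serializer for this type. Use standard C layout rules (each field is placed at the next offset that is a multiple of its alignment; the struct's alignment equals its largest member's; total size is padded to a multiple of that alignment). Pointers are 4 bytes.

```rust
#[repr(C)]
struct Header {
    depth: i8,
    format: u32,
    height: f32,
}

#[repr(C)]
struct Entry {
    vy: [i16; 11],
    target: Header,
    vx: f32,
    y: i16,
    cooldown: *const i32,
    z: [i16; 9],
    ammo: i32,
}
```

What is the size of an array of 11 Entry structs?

Header: 0..1  depth  (1B, 1-aligned); 1..4  -- padding (3B); 4..8  format  (4B, 4-aligned); 8..12  height  (4B, 4-aligned); sizeof = 12, alignof = 4
0..22  vy  (22B, 2-aligned)
22..24  -- padding (2B)
24..36  target  (12B, 4-aligned)
36..40  vx  (4B, 4-aligned)
40..42  y  (2B, 2-aligned)
42..44  -- padding (2B)
44..48  cooldown  (4B, 4-aligned)
48..66  z  (18B, 2-aligned)
66..68  -- padding (2B)
68..72  ammo  (4B, 4-aligned)
sizeof = 72, alignof = 4
array of 11: 11 × 72 = 792

792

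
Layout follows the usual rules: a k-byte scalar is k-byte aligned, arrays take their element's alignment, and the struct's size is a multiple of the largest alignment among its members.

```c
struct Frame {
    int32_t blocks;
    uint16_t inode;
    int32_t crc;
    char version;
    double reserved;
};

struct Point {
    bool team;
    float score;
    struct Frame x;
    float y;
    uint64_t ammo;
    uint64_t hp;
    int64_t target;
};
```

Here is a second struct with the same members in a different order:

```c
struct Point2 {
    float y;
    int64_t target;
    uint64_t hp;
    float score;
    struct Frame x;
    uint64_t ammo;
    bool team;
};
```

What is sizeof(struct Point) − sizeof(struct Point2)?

Frame: 0..4  blocks  (4B, 4-aligned); 4..6  inode  (2B, 2-aligned); 6..8  -- padding (2B); 8..12  crc  (4B, 4-aligned); 12..13  version  (1B, 1-aligned); 13..16  -- padding (3B); 16..24  reserved  (8B, 8-aligned); sizeof = 24, alignof = 8
0..1  team  (1B, 1-aligned)
1..4  -- padding (3B)
4..8  score  (4B, 4-aligned)
8..32  x  (24B, 8-aligned)
32..36  y  (4B, 4-aligned)
36..40  -- padding (4B)
40..48  ammo  (8B, 8-aligned)
48..56  hp  (8B, 8-aligned)
56..64  target  (8B, 8-aligned)
sizeof = 64, alignof = 8
— Point2 —
0..4  y  (4B, 4-aligned)
4..8  -- padding (4B)
8..16  target  (8B, 8-aligned)
16..24  hp  (8B, 8-aligned)
24..28  score  (4B, 4-aligned)
28..32  -- padding (4B)
32..56  x  (24B, 8-aligned)
56..64  ammo  (8B, 8-aligned)
64..65  team  (1B, 1-aligned)
65..72  -- tail padding (7B)
sizeof = 72, alignof = 8
64 − 72 = -8

-8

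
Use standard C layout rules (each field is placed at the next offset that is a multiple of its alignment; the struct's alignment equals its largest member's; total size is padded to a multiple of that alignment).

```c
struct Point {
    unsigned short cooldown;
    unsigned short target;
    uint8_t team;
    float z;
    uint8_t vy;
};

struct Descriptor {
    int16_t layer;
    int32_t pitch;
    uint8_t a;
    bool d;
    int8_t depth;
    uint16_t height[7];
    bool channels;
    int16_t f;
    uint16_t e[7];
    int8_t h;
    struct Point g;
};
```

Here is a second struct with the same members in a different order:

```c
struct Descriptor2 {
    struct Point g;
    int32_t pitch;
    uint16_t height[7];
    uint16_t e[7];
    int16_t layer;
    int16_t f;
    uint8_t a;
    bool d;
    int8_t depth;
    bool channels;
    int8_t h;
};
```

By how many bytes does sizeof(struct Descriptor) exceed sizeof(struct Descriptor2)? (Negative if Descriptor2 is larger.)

4

Point: cooldown at 0 (size 2, align 2) → ends 2; target at 2 (size 2, align 2) → ends 4; team at 4 (size 1, align 1) → ends 5; pad 3 to align 4 for z; z at 8 (size 4, align 4) → ends 12; vy at 12 (size 1, align 1) → ends 13; tail pad 3 to reach multiple of 4; total 16 bytes, alignment 4
layer at 0 (size 2, align 2) → ends 2
pad 2 to align 4 for pitch
pitch at 4 (size 4, align 4) → ends 8
a at 8 (size 1, align 1) → ends 9
d at 9 (size 1, align 1) → ends 10
depth at 10 (size 1, align 1) → ends 11
pad 1 to align 2 for height
height at 12 (size 14, align 2) → ends 26
channels at 26 (size 1, align 1) → ends 27
pad 1 to align 2 for f
f at 28 (size 2, align 2) → ends 30
e at 30 (size 14, align 2) → ends 44
h at 44 (size 1, align 1) → ends 45
pad 3 to align 4 for g
g at 48 (size 16, align 4) → ends 64
total 64 bytes, alignment 4
— Descriptor2 —
g at 0 (size 16, align 4) → ends 16
pitch at 16 (size 4, align 4) → ends 20
height at 20 (size 14, align 2) → ends 34
e at 34 (size 14, align 2) → ends 48
layer at 48 (size 2, align 2) → ends 50
f at 50 (size 2, align 2) → ends 52
a at 52 (size 1, align 1) → ends 53
d at 53 (size 1, align 1) → ends 54
depth at 54 (size 1, align 1) → ends 55
channels at 55 (size 1, align 1) → ends 56
h at 56 (size 1, align 1) → ends 57
tail pad 3 to reach multiple of 4
total 60 bytes, alignment 4
64 − 60 = 4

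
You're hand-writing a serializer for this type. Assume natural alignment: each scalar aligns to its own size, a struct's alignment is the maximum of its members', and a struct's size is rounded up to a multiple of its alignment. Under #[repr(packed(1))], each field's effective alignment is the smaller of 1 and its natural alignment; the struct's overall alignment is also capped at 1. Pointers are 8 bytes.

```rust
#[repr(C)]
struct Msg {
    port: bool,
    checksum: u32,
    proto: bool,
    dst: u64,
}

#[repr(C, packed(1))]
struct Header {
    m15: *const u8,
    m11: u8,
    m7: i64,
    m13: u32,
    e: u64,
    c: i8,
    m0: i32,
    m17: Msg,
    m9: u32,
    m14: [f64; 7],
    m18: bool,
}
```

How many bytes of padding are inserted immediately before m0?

0

Msg: port at 0 (size 1, align 1) → ends 1; pad 3 to align 4 for checksum; checksum at 4 (size 4, align 4) → ends 8; proto at 8 (size 1, align 1) → ends 9; pad 7 to align 8 for dst; dst at 16 (size 8, align 8) → ends 24; total 24 bytes, alignment 8
m15 at 0 (size 8, align 1) → ends 8
m11 at 8 (size 1, align 1) → ends 9
m7 at 9 (size 8, align 1) → ends 17
m13 at 17 (size 4, align 1) → ends 21
e at 21 (size 8, align 1) → ends 29
c at 29 (size 1, align 1) → ends 30
m0 at 30 (size 4, align 1) → ends 34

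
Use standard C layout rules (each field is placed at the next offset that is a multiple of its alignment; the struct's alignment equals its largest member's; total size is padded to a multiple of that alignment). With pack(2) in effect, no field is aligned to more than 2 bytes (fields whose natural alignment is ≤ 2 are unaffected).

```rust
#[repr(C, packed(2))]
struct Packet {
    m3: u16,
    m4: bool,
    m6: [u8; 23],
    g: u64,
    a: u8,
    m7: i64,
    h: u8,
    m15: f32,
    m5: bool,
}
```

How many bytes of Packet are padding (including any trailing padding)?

3

m3 at 0 (size 2, align 2) → ends 2
m4 at 2 (size 1, align 1) → ends 3
m6 at 3 (size 23, align 1) → ends 26
g at 26 (size 8, align 2) → ends 34
a at 34 (size 1, align 1) → ends 35
pad 1 to align 2 for m7
m7 at 36 (size 8, align 2) → ends 44
h at 44 (size 1, align 1) → ends 45
pad 1 to align 2 for m15
m15 at 46 (size 4, align 2) → ends 50
m5 at 50 (size 1, align 1) → ends 51
tail pad 1 to reach multiple of 2
total 52 bytes, alignment 2
data bytes 49, size 52 → padding 3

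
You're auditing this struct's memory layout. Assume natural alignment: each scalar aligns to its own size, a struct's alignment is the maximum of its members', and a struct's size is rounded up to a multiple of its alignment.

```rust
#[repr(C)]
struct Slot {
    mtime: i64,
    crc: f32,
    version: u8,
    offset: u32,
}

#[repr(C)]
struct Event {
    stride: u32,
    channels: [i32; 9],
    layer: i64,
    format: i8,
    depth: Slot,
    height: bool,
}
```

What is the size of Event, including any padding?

Slot: mtime at 0 (size 8, align 8) → ends 8; crc at 8 (size 4, align 4) → ends 12; version at 12 (size 1, align 1) → ends 13; pad 3 to align 4 for offset; offset at 16 (size 4, align 4) → ends 20; tail pad 4 to reach multiple of 8; total 24 bytes, alignment 8
stride at 0 (size 4, align 4) → ends 4
channels at 4 (size 36, align 4) → ends 40
layer at 40 (size 8, align 8) → ends 48
format at 48 (size 1, align 1) → ends 49
pad 7 to align 8 for depth
depth at 56 (size 24, align 8) → ends 80
height at 80 (size 1, align 1) → ends 81
tail pad 7 to reach multiple of 8
total 88 bytes, alignment 8

88 bytes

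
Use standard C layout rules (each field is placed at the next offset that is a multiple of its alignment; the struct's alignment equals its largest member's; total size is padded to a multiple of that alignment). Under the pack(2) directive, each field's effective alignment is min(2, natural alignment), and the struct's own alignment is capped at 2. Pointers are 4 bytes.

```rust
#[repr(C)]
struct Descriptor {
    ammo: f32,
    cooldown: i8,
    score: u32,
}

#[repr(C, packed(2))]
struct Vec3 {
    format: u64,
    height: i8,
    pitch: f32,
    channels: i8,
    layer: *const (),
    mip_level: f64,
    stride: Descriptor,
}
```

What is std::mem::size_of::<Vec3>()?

Descriptor: @0: ammo [4B, align 4] → 4; @4: cooldown [1B, align 1] → 5; +3 pad (align 4); @8: score [4B, align 4] → 12; size 12, align 4
@0: format [8B, align 2] → 8
@8: height [1B, align 1] → 9
+1 pad (align 2)
@10: pitch [4B, align 2] → 14
@14: channels [1B, align 1] → 15
+1 pad (align 2)
@16: layer [4B, align 2] → 20
@20: mip_level [8B, align 2] → 28
@28: stride [12B, align 2] → 40
size 40, align 2

40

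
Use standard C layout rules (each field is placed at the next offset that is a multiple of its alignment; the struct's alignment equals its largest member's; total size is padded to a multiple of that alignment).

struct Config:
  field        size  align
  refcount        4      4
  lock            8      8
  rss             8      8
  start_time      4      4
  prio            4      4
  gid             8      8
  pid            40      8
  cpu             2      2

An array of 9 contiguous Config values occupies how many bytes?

@0: refcount [4B, align 4] → 4
+4 pad (align 8)
@8: lock [8B, align 8] → 16
@16: rss [8B, align 8] → 24
@24: start_time [4B, align 4] → 28
@28: prio [4B, align 4] → 32
@32: gid [8B, align 8] → 40
@40: pid [40B, align 8] → 80
@80: cpu [2B, align 2] → 82
+6 tail pad (align 8)
size 88, align 8
array of 9: 9 × 88 = 792

792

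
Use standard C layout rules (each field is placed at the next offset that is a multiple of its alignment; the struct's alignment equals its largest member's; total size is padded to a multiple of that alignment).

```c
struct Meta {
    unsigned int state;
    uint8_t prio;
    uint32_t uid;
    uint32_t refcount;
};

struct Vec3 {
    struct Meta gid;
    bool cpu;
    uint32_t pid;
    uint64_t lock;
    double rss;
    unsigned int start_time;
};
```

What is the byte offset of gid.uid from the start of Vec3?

8

Meta: state at 0 (size 4, align 4) → ends 4; prio at 4 (size 1, align 1) → ends 5; pad 3 to align 4 for uid; uid at 8 (size 4, align 4) → ends 12; refcount at 12 (size 4, align 4) → ends 16; total 16 bytes, alignment 4
gid at 0 (size 16, align 4) → ends 16
within Meta: uid at 8
0 + 8 = 8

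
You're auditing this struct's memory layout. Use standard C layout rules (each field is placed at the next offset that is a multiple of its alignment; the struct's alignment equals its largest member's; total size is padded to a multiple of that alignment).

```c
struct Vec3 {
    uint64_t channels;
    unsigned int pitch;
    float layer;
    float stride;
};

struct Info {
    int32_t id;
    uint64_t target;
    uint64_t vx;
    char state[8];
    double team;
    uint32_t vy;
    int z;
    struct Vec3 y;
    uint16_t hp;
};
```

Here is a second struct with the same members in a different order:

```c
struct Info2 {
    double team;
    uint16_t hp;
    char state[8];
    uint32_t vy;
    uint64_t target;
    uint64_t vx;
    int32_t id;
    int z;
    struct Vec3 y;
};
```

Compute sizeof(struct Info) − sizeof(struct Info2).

8

Vec3: @0: channels [8B, align 8] → 8; @8: pitch [4B, align 4] → 12; @12: layer [4B, align 4] → 16; @16: stride [4B, align 4] → 20; +4 tail pad (align 8); size 24, align 8
@0: id [4B, align 4] → 4
+4 pad (align 8)
@8: target [8B, align 8] → 16
@16: vx [8B, align 8] → 24
@24: state [8B, align 1] → 32
@32: team [8B, align 8] → 40
@40: vy [4B, align 4] → 44
@44: z [4B, align 4] → 48
@48: y [24B, align 8] → 72
@72: hp [2B, align 2] → 74
+6 tail pad (align 8)
size 80, align 8
— Info2 —
@0: team [8B, align 8] → 8
@8: hp [2B, align 2] → 10
@10: state [8B, align 1] → 18
+2 pad (align 4)
@20: vy [4B, align 4] → 24
@24: target [8B, align 8] → 32
@32: vx [8B, align 8] → 40
@40: id [4B, align 4] → 44
@44: z [4B, align 4] → 48
@48: y [24B, align 8] → 72
size 72, align 8
80 − 72 = 8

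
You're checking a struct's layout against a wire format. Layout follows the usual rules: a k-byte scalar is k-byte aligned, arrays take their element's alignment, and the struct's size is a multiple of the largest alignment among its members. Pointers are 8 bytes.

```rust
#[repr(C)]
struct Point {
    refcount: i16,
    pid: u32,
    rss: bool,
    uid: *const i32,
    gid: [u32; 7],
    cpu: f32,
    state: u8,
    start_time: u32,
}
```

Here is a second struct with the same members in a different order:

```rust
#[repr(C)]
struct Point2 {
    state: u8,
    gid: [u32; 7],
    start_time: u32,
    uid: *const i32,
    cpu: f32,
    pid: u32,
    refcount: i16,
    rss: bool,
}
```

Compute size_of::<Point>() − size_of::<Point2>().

refcount at 0 (size 2, align 2) → ends 2
pad 2 to align 4 for pid
pid at 4 (size 4, align 4) → ends 8
rss at 8 (size 1, align 1) → ends 9
pad 7 to align 8 for uid
uid at 16 (size 8, align 8) → ends 24
gid at 24 (size 28, align 4) → ends 52
cpu at 52 (size 4, align 4) → ends 56
state at 56 (size 1, align 1) → ends 57
pad 3 to align 4 for start_time
start_time at 60 (size 4, align 4) → ends 64
total 64 bytes, alignment 8
— Point2 —
state at 0 (size 1, align 1) → ends 1
pad 3 to align 4 for gid
gid at 4 (size 28, align 4) → ends 32
start_time at 32 (size 4, align 4) → ends 36
pad 4 to align 8 for uid
uid at 40 (size 8, align 8) → ends 48
cpu at 48 (size 4, align 4) → ends 52
pid at 52 (size 4, align 4) → ends 56
refcount at 56 (size 2, align 2) → ends 58
rss at 58 (size 1, align 1) → ends 59
tail pad 5 to reach multiple of 8
total 64 bytes, alignment 8
64 − 64 = 0

0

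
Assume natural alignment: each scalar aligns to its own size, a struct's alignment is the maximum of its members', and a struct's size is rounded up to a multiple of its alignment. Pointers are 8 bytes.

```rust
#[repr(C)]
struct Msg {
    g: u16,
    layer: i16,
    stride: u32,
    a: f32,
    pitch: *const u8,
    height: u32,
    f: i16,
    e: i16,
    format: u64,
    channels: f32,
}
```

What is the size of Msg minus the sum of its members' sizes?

8

@0: g [2B, align 2] → 2
@2: layer [2B, align 2] → 4
@4: stride [4B, align 4] → 8
@8: a [4B, align 4] → 12
+4 pad (align 8)
@16: pitch [8B, align 8] → 24
@24: height [4B, align 4] → 28
@28: f [2B, align 2] → 30
@30: e [2B, align 2] → 32
@32: format [8B, align 8] → 40
@40: channels [4B, align 4] → 44
+4 tail pad (align 8)
size 48, align 8
data bytes 40, size 48 → padding 8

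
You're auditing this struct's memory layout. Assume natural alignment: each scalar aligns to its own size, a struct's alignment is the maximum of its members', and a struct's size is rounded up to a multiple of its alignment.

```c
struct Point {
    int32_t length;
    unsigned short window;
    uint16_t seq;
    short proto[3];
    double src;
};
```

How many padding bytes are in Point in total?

0..4  length  (4B, 4-aligned)
4..6  window  (2B, 2-aligned)
6..8  seq  (2B, 2-aligned)
8..14  proto  (6B, 2-aligned)
14..16  -- padding (2B)
16..24  src  (8B, 8-aligned)
sizeof = 24, alignof = 8
data bytes 22, size 24 → padding 2

2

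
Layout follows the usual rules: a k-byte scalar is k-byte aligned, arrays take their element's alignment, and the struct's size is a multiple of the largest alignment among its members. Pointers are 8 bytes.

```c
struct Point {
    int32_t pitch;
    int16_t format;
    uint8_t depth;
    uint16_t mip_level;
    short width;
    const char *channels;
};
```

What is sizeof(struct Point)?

24 bytes

@0: pitch [4B, align 4] → 4
@4: format [2B, align 2] → 6
@6: depth [1B, align 1] → 7
+1 pad (align 2)
@8: mip_level [2B, align 2] → 10
@10: width [2B, align 2] → 12
+4 pad (align 8)
@16: channels [8B, align 8] → 24
size 24, align 8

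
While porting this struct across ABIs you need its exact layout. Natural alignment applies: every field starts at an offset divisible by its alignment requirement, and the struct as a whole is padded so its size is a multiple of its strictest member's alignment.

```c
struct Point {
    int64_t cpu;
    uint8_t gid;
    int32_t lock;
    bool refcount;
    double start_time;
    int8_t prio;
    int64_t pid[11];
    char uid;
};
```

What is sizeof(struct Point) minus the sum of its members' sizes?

24

@0: cpu [8B, align 8] → 8
@8: gid [1B, align 1] → 9
+3 pad (align 4)
@12: lock [4B, align 4] → 16
@16: refcount [1B, align 1] → 17
+7 pad (align 8)
@24: start_time [8B, align 8] → 32
@32: prio [1B, align 1] → 33
+7 pad (align 8)
@40: pid [88B, align 8] → 128
@128: uid [1B, align 1] → 129
+7 tail pad (align 8)
size 136, align 8
data bytes 112, size 136 → padding 24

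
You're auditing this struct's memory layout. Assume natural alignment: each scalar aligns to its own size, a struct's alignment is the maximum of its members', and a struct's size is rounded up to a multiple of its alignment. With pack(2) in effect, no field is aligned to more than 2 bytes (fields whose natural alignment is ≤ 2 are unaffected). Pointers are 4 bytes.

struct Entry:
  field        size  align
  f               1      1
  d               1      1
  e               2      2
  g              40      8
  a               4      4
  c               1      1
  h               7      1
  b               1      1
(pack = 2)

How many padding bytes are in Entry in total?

f at 0 (size 1, align 1) → ends 1
d at 1 (size 1, align 1) → ends 2
e at 2 (size 2, align 2) → ends 4
g at 4 (size 40, align 2) → ends 44
a at 44 (size 4, align 2) → ends 48
c at 48 (size 1, align 1) → ends 49
h at 49 (size 7, align 1) → ends 56
b at 56 (size 1, align 1) → ends 57
tail pad 1 to reach multiple of 2
total 58 bytes, alignment 2
data bytes 57, size 58 → padding 1

1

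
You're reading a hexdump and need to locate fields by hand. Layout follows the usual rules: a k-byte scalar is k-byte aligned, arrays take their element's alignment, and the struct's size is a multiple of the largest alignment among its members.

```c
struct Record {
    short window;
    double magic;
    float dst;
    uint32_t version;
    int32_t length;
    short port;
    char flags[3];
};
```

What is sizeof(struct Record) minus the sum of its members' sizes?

13

window at 0 (size 2, align 2) → ends 2
pad 6 to align 8 for magic
magic at 8 (size 8, align 8) → ends 16
dst at 16 (size 4, align 4) → ends 20
version at 20 (size 4, align 4) → ends 24
length at 24 (size 4, align 4) → ends 28
port at 28 (size 2, align 2) → ends 30
flags at 30 (size 3, align 1) → ends 33
tail pad 7 to reach multiple of 8
total 40 bytes, alignment 8
data bytes 27, size 40 → padding 13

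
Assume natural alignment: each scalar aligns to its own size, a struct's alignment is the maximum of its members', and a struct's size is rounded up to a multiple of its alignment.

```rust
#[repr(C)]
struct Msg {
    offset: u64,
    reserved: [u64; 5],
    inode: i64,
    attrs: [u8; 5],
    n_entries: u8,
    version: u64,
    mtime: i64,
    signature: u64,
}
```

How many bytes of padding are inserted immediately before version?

0..8  offset  (8B, 8-aligned)
8..48  reserved  (40B, 8-aligned)
48..56  inode  (8B, 8-aligned)
56..61  attrs  (5B, 1-aligned)
61..62  n_entries  (1B, 1-aligned)
62..64  -- padding (2B)
64..72  version  (8B, 8-aligned)

2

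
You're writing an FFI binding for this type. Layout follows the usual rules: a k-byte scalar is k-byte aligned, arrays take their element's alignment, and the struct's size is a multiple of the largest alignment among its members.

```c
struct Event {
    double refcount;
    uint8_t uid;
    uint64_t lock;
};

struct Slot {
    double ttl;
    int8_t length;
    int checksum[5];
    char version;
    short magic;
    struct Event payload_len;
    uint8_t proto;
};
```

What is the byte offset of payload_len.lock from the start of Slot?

56

Event: 0..8  refcount  (8B, 8-aligned); 8..9  uid  (1B, 1-aligned); 9..16  -- padding (7B); 16..24  lock  (8B, 8-aligned); sizeof = 24, alignof = 8
0..8  ttl  (8B, 8-aligned)
8..9  length  (1B, 1-aligned)
9..12  -- padding (3B)
12..32  checksum  (20B, 4-aligned)
32..33  version  (1B, 1-aligned)
33..34  -- padding (1B)
34..36  magic  (2B, 2-aligned)
36..40  -- padding (4B)
40..64  payload_len  (24B, 8-aligned)
within Event: lock at 16
40 + 16 = 56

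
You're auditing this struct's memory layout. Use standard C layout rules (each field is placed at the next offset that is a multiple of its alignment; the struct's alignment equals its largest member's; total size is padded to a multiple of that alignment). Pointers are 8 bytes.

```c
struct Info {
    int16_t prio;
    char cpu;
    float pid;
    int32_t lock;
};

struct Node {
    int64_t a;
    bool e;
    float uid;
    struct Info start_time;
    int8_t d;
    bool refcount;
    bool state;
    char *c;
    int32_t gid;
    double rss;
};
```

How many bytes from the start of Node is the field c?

32

Info: 0..2  prio  (2B, 2-aligned); 2..3  cpu  (1B, 1-aligned); 3..4  -- padding (1B); 4..8  pid  (4B, 4-aligned); 8..12  lock  (4B, 4-aligned); sizeof = 12, alignof = 4
0..8  a  (8B, 8-aligned)
8..9  e  (1B, 1-aligned)
9..12  -- padding (3B)
12..16  uid  (4B, 4-aligned)
16..28  start_time  (12B, 4-aligned)
28..29  d  (1B, 1-aligned)
29..30  refcount  (1B, 1-aligned)
30..31  state  (1B, 1-aligned)
31..32  -- padding (1B)
32..40  c  (8B, 8-aligned)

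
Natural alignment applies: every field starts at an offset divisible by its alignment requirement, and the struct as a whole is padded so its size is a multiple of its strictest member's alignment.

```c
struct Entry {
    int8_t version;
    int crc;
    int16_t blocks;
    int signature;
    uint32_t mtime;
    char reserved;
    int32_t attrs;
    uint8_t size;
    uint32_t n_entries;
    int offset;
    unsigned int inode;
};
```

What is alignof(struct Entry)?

4

member alignments: version=1, crc=4, blocks=2, signature=4, mtime=4, reserved=1, attrs=4, size=1, n_entries=4, offset=4, inode=4
max = 4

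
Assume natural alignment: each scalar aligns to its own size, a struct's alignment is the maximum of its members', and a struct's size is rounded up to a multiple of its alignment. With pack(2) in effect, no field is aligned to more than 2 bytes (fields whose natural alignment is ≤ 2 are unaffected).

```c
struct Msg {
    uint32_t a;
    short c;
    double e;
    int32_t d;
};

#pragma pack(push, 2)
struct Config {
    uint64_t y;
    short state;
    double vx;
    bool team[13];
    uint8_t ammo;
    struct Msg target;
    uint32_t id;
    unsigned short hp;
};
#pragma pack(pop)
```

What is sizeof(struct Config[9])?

558

Msg: a at 0 (size 4, align 4) → ends 4; c at 4 (size 2, align 2) → ends 6; pad 2 to align 8 for e; e at 8 (size 8, align 8) → ends 16; d at 16 (size 4, align 4) → ends 20; tail pad 4 to reach multiple of 8; total 24 bytes, alignment 8
y at 0 (size 8, align 2) → ends 8
state at 8 (size 2, align 2) → ends 10
vx at 10 (size 8, align 2) → ends 18
team at 18 (size 13, align 1) → ends 31
ammo at 31 (size 1, align 1) → ends 32
target at 32 (size 24, align 2) → ends 56
id at 56 (size 4, align 2) → ends 60
hp at 60 (size 2, align 2) → ends 62
total 62 bytes, alignment 2
array of 9: 9 × 62 = 558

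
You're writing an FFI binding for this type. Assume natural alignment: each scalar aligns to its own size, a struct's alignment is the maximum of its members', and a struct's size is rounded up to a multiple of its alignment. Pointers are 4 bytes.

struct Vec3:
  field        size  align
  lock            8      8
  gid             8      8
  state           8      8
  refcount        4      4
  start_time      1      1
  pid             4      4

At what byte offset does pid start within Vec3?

32

@0: lock [8B, align 8] → 8
@8: gid [8B, align 8] → 16
@16: state [8B, align 8] → 24
@24: refcount [4B, align 4] → 28
@28: start_time [1B, align 1] → 29
+3 pad (align 4)
@32: pid [4B, align 4] → 36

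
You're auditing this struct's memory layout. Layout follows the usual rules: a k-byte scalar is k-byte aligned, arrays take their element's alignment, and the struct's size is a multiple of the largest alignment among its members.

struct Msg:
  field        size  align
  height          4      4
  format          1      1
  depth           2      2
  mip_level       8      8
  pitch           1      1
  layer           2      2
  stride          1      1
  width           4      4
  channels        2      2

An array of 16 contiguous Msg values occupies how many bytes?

height at 0 (size 4, align 4) → ends 4
format at 4 (size 1, align 1) → ends 5
pad 1 to align 2 for depth
depth at 6 (size 2, align 2) → ends 8
mip_level at 8 (size 8, align 8) → ends 16
pitch at 16 (size 1, align 1) → ends 17
pad 1 to align 2 for layer
layer at 18 (size 2, align 2) → ends 20
stride at 20 (size 1, align 1) → ends 21
pad 3 to align 4 for width
width at 24 (size 4, align 4) → ends 28
channels at 28 (size 2, align 2) → ends 30
tail pad 2 to reach multiple of 8
total 32 bytes, alignment 8
array of 16: 16 × 32 = 512

512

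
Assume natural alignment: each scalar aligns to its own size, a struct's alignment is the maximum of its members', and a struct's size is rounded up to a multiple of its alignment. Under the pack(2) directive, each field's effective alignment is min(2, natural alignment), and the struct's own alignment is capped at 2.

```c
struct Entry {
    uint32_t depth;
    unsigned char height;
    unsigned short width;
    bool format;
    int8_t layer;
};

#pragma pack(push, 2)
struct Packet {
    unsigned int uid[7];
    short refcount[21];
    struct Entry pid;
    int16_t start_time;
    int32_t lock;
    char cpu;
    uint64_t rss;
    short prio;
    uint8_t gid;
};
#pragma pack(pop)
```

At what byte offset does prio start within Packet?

98

Entry: depth at 0 (size 4, align 4) → ends 4; height at 4 (size 1, align 1) → ends 5; pad 1 to align 2 for width; width at 6 (size 2, align 2) → ends 8; format at 8 (size 1, align 1) → ends 9; layer at 9 (size 1, align 1) → ends 10; tail pad 2 to reach multiple of 4; total 12 bytes, alignment 4
uid at 0 (size 28, align 2) → ends 28
refcount at 28 (size 42, align 2) → ends 70
pid at 70 (size 12, align 2) → ends 82
start_time at 82 (size 2, align 2) → ends 84
lock at 84 (size 4, align 2) → ends 88
cpu at 88 (size 1, align 1) → ends 89
pad 1 to align 2 for rss
rss at 90 (size 8, align 2) → ends 98
prio at 98 (size 2, align 2) → ends 100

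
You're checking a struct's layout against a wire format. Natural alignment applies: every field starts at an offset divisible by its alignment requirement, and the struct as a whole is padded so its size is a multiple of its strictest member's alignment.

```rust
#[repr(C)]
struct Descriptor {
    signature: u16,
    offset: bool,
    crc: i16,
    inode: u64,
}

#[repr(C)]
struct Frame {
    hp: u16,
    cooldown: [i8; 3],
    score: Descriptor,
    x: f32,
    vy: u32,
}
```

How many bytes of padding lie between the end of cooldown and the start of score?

Descriptor: @0: signature [2B, align 2] → 2; @2: offset [1B, align 1] → 3; +1 pad (align 2); @4: crc [2B, align 2] → 6; +2 pad (align 8); @8: inode [8B, align 8] → 16; size 16, align 8
@0: hp [2B, align 2] → 2
@2: cooldown [3B, align 1] → 5
+3 pad (align 8)
@8: score [16B, align 8] → 24

3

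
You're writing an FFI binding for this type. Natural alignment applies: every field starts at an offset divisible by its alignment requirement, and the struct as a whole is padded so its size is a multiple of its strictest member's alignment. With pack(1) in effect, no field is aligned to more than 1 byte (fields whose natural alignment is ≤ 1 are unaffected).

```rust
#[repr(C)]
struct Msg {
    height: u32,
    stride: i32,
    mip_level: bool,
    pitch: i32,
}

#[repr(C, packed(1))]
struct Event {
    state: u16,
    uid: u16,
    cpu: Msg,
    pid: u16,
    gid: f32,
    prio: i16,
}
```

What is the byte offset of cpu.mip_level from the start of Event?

Msg: @0: height [4B, align 4] → 4; @4: stride [4B, align 4] → 8; @8: mip_level [1B, align 1] → 9; +3 pad (align 4); @12: pitch [4B, align 4] → 16; size 16, align 4
@0: state [2B, align 1] → 2
@2: uid [2B, align 1] → 4
@4: cpu [16B, align 1] → 20
within Msg: mip_level at 8
4 + 8 = 12

12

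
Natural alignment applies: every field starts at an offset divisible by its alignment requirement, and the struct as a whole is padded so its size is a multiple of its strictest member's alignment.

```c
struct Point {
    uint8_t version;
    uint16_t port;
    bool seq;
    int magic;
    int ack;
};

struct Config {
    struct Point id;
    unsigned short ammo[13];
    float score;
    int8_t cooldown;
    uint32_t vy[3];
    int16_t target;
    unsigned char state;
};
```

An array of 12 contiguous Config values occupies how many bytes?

Point: 0..1  version  (1B, 1-aligned); 1..2  -- padding (1B); 2..4  port  (2B, 2-aligned); 4..5  seq  (1B, 1-aligned); 5..8  -- padding (3B); 8..12  magic  (4B, 4-aligned); 12..16  ack  (4B, 4-aligned); sizeof = 16, alignof = 4
0..16  id  (16B, 4-aligned)
16..42  ammo  (26B, 2-aligned)
42..44  -- padding (2B)
44..48  score  (4B, 4-aligned)
48..49  cooldown  (1B, 1-aligned)
49..52  -- padding (3B)
52..64  vy  (12B, 4-aligned)
64..66  target  (2B, 2-aligned)
66..67  state  (1B, 1-aligned)
67..68  -- tail padding (1B)
sizeof = 68, alignof = 4
array of 12: 12 × 68 = 816

816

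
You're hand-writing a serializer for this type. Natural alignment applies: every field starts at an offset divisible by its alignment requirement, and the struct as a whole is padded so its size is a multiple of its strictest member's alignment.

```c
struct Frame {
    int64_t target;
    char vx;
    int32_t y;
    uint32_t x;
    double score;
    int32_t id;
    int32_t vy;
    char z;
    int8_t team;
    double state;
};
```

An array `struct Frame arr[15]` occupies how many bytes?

target at 0 (size 8, align 8) → ends 8
vx at 8 (size 1, align 1) → ends 9
pad 3 to align 4 for y
y at 12 (size 4, align 4) → ends 16
x at 16 (size 4, align 4) → ends 20
pad 4 to align 8 for score
score at 24 (size 8, align 8) → ends 32
id at 32 (size 4, align 4) → ends 36
vy at 36 (size 4, align 4) → ends 40
z at 40 (size 1, align 1) → ends 41
team at 41 (size 1, align 1) → ends 42
pad 6 to align 8 for state
state at 48 (size 8, align 8) → ends 56
total 56 bytes, alignment 8
array of 15: 15 × 56 = 840

840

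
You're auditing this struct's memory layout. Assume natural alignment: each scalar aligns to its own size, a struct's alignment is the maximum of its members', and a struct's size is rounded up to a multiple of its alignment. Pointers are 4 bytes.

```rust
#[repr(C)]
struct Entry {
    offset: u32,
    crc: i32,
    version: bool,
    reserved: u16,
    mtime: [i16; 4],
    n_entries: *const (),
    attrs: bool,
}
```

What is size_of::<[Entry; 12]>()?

0..4  offset  (4B, 4-aligned)
4..8  crc  (4B, 4-aligned)
8..9  version  (1B, 1-aligned)
9..10  -- padding (1B)
10..12  reserved  (2B, 2-aligned)
12..20  mtime  (8B, 2-aligned)
20..24  n_entries  (4B, 4-aligned)
24..25  attrs  (1B, 1-aligned)
25..28  -- tail padding (3B)
sizeof = 28, alignof = 4
array of 12: 12 × 28 = 336

336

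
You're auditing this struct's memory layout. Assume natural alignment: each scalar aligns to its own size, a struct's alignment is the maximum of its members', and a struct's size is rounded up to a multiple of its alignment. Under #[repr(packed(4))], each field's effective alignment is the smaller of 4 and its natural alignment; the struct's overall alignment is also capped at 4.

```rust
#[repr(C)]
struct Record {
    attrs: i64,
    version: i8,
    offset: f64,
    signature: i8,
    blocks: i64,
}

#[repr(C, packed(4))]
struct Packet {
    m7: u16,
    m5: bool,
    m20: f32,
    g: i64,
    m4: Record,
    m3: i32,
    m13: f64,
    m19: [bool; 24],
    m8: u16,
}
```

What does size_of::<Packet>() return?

96 bytes

Record: 0..8  attrs  (8B, 8-aligned); 8..9  version  (1B, 1-aligned); 9..16  -- padding (7B); 16..24  offset  (8B, 8-aligned); 24..25  signature  (1B, 1-aligned); 25..32  -- padding (7B); 32..40  blocks  (8B, 8-aligned); sizeof = 40, alignof = 8
0..2  m7  (2B, 2-aligned)
2..3  m5  (1B, 1-aligned)
3..4  -- padding (1B)
4..8  m20  (4B, 4-aligned)
8..16  g  (8B, 4-aligned)
16..56  m4  (40B, 4-aligned)
56..60  m3  (4B, 4-aligned)
60..68  m13  (8B, 4-aligned)
68..92  m19  (24B, 1-aligned)
92..94  m8  (2B, 2-aligned)
94..96  -- tail padding (2B)
sizeof = 96, alignof = 4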